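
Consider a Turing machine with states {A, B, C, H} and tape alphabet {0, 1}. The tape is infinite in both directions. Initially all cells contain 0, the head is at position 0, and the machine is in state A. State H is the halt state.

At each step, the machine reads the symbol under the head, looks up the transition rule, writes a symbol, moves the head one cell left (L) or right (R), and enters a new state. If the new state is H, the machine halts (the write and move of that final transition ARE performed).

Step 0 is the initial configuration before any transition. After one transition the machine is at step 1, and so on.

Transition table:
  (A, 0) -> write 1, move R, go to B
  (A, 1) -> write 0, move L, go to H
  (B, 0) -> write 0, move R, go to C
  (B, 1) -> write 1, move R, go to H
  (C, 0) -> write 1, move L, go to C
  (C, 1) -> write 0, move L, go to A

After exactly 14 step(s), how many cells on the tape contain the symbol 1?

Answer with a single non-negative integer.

Step 1: in state A at pos 0, read 0 -> (A,0)->write 1,move R,goto B. Now: state=B, head=1, tape[-1..2]=0100 (head:   ^)
Step 2: in state B at pos 1, read 0 -> (B,0)->write 0,move R,goto C. Now: state=C, head=2, tape[-1..3]=01000 (head:    ^)
Step 3: in state C at pos 2, read 0 -> (C,0)->write 1,move L,goto C. Now: state=C, head=1, tape[-1..3]=01010 (head:   ^)
Step 4: in state C at pos 1, read 0 -> (C,0)->write 1,move L,goto C. Now: state=C, head=0, tape[-1..3]=01110 (head:  ^)
Step 5: in state C at pos 0, read 1 -> (C,1)->write 0,move L,goto A. Now: state=A, head=-1, tape[-2..3]=000110 (head:  ^)
Step 6: in state A at pos -1, read 0 -> (A,0)->write 1,move R,goto B. Now: state=B, head=0, tape[-2..3]=010110 (head:   ^)
Step 7: in state B at pos 0, read 0 -> (B,0)->write 0,move R,goto C. Now: state=C, head=1, tape[-2..3]=010110 (head:    ^)
Step 8: in state C at pos 1, read 1 -> (C,1)->write 0,move L,goto A. Now: state=A, head=0, tape[-2..3]=010010 (head:   ^)
Step 9: in state A at pos 0, read 0 -> (A,0)->write 1,move R,goto B. Now: state=B, head=1, tape[-2..3]=011010 (head:    ^)
Step 10: in state B at pos 1, read 0 -> (B,0)->write 0,move R,goto C. Now: state=C, head=2, tape[-2..3]=011010 (head:     ^)
Step 11: in state C at pos 2, read 1 -> (C,1)->write 0,move L,goto A. Now: state=A, head=1, tape[-2..3]=011000 (head:    ^)
Step 12: in state A at pos 1, read 0 -> (A,0)->write 1,move R,goto B. Now: state=B, head=2, tape[-2..3]=011100 (head:     ^)
Step 13: in state B at pos 2, read 0 -> (B,0)->write 0,move R,goto C. Now: state=C, head=3, tape[-2..4]=0111000 (head:      ^)
Step 14: in state C at pos 3, read 0 -> (C,0)->write 1,move L,goto C. Now: state=C, head=2, tape[-2..4]=0111010 (head:     ^)
Cells containing 1 after step 14: {-1, 0, 1, 3} -> 4 cell(s)

Answer: 4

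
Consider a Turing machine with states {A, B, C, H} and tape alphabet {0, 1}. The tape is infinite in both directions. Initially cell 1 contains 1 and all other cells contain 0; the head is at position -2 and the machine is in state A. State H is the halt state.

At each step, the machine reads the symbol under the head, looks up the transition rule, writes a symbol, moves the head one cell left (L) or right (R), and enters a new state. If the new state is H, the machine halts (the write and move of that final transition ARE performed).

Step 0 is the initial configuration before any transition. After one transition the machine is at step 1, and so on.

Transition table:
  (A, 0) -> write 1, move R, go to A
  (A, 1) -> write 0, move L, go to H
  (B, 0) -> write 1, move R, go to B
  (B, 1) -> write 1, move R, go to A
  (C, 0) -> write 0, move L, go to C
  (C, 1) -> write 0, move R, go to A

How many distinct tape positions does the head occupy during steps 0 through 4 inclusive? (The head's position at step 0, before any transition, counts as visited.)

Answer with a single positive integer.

Step 1: in state A at pos -2, read 0 -> (A,0)->write 1,move R,goto A. Now: state=A, head=-1, tape[-3..2]=010010 (head:   ^)
Step 2: in state A at pos -1, read 0 -> (A,0)->write 1,move R,goto A. Now: state=A, head=0, tape[-3..2]=011010 (head:    ^)
Step 3: in state A at pos 0, read 0 -> (A,0)->write 1,move R,goto A. Now: state=A, head=1, tape[-3..2]=011110 (head:     ^)
Step 4: in state A at pos 1, read 1 -> (A,1)->write 0,move L,goto H. Now: state=H, head=0, tape[-3..2]=011100 (head:    ^)
Head positions at steps 0..4: starting at -2, distinct positions visited = {-2, -1, 0, 1} -> 4 position(s)

Answer: 4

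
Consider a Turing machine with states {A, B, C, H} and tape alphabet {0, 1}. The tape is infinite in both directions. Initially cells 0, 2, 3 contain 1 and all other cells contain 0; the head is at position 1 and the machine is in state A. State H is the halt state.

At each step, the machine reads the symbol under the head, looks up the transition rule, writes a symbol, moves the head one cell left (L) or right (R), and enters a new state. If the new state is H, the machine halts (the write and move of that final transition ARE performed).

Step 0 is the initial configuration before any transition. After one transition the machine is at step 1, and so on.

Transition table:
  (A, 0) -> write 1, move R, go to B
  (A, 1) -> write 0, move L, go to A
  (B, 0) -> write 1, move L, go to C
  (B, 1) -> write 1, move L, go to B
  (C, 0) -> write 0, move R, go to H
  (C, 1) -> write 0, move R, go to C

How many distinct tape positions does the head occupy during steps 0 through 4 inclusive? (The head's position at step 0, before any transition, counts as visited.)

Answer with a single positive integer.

Answer: 4

Derivation:
Step 1: in state A at pos 1, read 0 -> (A,0)->write 1,move R,goto B. Now: state=B, head=2, tape[-1..4]=011110 (head:    ^)
Step 2: in state B at pos 2, read 1 -> (B,1)->write 1,move L,goto B. Now: state=B, head=1, tape[-1..4]=011110 (head:   ^)
Step 3: in state B at pos 1, read 1 -> (B,1)->write 1,move L,goto B. Now: state=B, head=0, tape[-1..4]=011110 (head:  ^)
Step 4: in state B at pos 0, read 1 -> (B,1)->write 1,move L,goto B. Now: state=B, head=-1, tape[-2..4]=0011110 (head:  ^)
Head positions at steps 0..4: starting at 1, distinct positions visited = {-1, 0, 1, 2} -> 4 position(s)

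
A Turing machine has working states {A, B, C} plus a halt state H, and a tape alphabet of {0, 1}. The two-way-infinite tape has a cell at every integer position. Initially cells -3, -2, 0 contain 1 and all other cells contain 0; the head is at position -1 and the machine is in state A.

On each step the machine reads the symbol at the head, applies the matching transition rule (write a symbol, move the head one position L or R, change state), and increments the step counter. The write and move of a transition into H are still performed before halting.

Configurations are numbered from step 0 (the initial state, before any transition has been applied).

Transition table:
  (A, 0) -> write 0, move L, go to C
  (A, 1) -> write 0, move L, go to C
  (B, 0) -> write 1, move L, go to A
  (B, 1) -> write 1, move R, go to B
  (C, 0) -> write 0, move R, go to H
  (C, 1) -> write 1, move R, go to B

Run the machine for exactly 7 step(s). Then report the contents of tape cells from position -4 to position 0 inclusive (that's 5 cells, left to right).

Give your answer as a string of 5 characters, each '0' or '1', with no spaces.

Answer: 00111

Derivation:
Step 1: in state A at pos -1, read 0 -> (A,0)->write 0,move L,goto C. Now: state=C, head=-2, tape[-4..1]=011010 (head:   ^)
Step 2: in state C at pos -2, read 1 -> (C,1)->write 1,move R,goto B. Now: state=B, head=-1, tape[-4..1]=011010 (head:    ^)
Step 3: in state B at pos -1, read 0 -> (B,0)->write 1,move L,goto A. Now: state=A, head=-2, tape[-4..1]=011110 (head:   ^)
Step 4: in state A at pos -2, read 1 -> (A,1)->write 0,move L,goto C. Now: state=C, head=-3, tape[-4..1]=010110 (head:  ^)
Step 5: in state C at pos -3, read 1 -> (C,1)->write 1,move R,goto B. Now: state=B, head=-2, tape[-4..1]=010110 (head:   ^)
Step 6: in state B at pos -2, read 0 -> (B,0)->write 1,move L,goto A. Now: state=A, head=-3, tape[-4..1]=011110 (head:  ^)
Step 7: in state A at pos -3, read 1 -> (A,1)->write 0,move L,goto C. Now: state=C, head=-4, tape[-5..1]=0001110 (head:  ^)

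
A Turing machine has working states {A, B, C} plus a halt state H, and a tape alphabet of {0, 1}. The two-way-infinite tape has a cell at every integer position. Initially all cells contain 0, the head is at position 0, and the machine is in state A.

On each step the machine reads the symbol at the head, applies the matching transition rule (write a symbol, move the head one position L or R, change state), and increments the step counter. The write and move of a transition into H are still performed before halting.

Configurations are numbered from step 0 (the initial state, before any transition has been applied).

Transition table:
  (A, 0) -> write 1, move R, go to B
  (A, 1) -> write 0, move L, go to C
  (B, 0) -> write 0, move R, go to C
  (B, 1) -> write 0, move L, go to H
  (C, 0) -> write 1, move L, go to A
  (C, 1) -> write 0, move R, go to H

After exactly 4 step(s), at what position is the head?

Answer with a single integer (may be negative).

Step 1: in state A at pos 0, read 0 -> (A,0)->write 1,move R,goto B. Now: state=B, head=1, tape[-1..2]=0100 (head:   ^)
Step 2: in state B at pos 1, read 0 -> (B,0)->write 0,move R,goto C. Now: state=C, head=2, tape[-1..3]=01000 (head:    ^)
Step 3: in state C at pos 2, read 0 -> (C,0)->write 1,move L,goto A. Now: state=A, head=1, tape[-1..3]=01010 (head:   ^)
Step 4: in state A at pos 1, read 0 -> (A,0)->write 1,move R,goto B. Now: state=B, head=2, tape[-1..3]=01110 (head:    ^)

Answer: 2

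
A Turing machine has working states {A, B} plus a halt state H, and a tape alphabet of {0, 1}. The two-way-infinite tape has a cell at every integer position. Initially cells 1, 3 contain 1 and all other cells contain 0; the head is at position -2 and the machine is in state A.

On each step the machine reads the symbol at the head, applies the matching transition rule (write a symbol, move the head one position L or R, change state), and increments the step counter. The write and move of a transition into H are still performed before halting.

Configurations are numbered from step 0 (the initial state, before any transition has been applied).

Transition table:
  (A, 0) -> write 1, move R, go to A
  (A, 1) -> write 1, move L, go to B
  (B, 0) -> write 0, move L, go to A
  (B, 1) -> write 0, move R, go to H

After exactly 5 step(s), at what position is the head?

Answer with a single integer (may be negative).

Step 1: in state A at pos -2, read 0 -> (A,0)->write 1,move R,goto A. Now: state=A, head=-1, tape[-3..4]=01001010 (head:   ^)
Step 2: in state A at pos -1, read 0 -> (A,0)->write 1,move R,goto A. Now: state=A, head=0, tape[-3..4]=01101010 (head:    ^)
Step 3: in state A at pos 0, read 0 -> (A,0)->write 1,move R,goto A. Now: state=A, head=1, tape[-3..4]=01111010 (head:     ^)
Step 4: in state A at pos 1, read 1 -> (A,1)->write 1,move L,goto B. Now: state=B, head=0, tape[-3..4]=01111010 (head:    ^)
Step 5: in state B at pos 0, read 1 -> (B,1)->write 0,move R,goto H. Now: state=H, head=1, tape[-3..4]=01101010 (head:     ^)

Answer: 1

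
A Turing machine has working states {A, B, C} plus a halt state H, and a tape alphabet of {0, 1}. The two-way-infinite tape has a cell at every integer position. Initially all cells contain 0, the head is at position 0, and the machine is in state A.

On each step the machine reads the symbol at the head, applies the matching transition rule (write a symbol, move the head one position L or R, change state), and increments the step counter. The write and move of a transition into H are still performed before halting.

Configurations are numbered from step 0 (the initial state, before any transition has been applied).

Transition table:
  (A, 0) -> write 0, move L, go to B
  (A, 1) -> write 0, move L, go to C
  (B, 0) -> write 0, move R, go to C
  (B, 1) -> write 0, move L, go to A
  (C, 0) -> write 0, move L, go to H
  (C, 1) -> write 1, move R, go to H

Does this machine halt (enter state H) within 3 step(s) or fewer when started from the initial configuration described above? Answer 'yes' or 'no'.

Step 1: in state A at pos 0, read 0 -> (A,0)->write 0,move L,goto B. Now: state=B, head=-1, tape[-2..1]=0000 (head:  ^)
Step 2: in state B at pos -1, read 0 -> (B,0)->write 0,move R,goto C. Now: state=C, head=0, tape[-2..1]=0000 (head:   ^)
Step 3: in state C at pos 0, read 0 -> (C,0)->write 0,move L,goto H. Now: state=H, head=-1, tape[-2..1]=0000 (head:  ^)
State H reached at step 3; 3 <= 3 -> yes

Answer: yes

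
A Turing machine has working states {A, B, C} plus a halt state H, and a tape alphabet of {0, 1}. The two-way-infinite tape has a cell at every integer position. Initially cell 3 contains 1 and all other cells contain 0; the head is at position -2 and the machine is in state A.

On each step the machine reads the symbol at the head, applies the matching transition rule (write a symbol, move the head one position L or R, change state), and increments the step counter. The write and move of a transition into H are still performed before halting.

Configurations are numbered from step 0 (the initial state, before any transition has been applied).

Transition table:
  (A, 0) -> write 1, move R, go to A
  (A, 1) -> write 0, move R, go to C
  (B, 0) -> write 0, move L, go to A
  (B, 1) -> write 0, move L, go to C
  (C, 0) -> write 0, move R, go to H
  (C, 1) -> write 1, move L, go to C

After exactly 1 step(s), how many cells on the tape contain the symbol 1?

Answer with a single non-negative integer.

Answer: 2

Derivation:
Step 1: in state A at pos -2, read 0 -> (A,0)->write 1,move R,goto A. Now: state=A, head=-1, tape[-3..4]=01000010 (head:   ^)
Cells containing 1 after step 1: {-2, 3} -> 2 cell(s)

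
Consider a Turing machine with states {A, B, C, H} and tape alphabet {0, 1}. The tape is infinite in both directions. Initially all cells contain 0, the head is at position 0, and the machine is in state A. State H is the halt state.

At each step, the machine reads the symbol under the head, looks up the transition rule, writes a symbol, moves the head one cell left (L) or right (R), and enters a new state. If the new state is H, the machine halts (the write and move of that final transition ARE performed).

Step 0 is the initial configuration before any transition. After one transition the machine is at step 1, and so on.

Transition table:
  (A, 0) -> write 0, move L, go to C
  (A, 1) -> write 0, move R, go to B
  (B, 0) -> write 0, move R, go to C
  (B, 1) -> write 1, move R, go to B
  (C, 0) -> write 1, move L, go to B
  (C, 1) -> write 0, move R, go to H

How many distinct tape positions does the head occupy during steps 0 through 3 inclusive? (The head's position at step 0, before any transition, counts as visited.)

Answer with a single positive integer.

Step 1: in state A at pos 0, read 0 -> (A,0)->write 0,move L,goto C. Now: state=C, head=-1, tape[-2..1]=0000 (head:  ^)
Step 2: in state C at pos -1, read 0 -> (C,0)->write 1,move L,goto B. Now: state=B, head=-2, tape[-3..1]=00100 (head:  ^)
Step 3: in state B at pos -2, read 0 -> (B,0)->write 0,move R,goto C. Now: state=C, head=-1, tape[-3..1]=00100 (head:   ^)
Head positions at steps 0..3: starting at 0, distinct positions visited = {-2, -1, 0} -> 3 position(s)

Answer: 3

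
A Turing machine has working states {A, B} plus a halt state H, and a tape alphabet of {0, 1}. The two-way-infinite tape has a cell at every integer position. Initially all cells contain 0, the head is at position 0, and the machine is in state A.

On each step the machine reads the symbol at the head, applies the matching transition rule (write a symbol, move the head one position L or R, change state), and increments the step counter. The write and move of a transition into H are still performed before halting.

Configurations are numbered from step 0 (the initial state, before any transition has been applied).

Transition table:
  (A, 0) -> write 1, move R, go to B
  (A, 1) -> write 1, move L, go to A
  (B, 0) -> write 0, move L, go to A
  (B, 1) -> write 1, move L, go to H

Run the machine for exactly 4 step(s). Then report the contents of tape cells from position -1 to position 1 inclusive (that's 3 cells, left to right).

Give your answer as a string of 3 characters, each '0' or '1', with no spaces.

Step 1: in state A at pos 0, read 0 -> (A,0)->write 1,move R,goto B. Now: state=B, head=1, tape[-1..2]=0100 (head:   ^)
Step 2: in state B at pos 1, read 0 -> (B,0)->write 0,move L,goto A. Now: state=A, head=0, tape[-1..2]=0100 (head:  ^)
Step 3: in state A at pos 0, read 1 -> (A,1)->write 1,move L,goto A. Now: state=A, head=-1, tape[-2..2]=00100 (head:  ^)
Step 4: in state A at pos -1, read 0 -> (A,0)->write 1,move R,goto B. Now: state=B, head=0, tape[-2..2]=01100 (head:   ^)

Answer: 110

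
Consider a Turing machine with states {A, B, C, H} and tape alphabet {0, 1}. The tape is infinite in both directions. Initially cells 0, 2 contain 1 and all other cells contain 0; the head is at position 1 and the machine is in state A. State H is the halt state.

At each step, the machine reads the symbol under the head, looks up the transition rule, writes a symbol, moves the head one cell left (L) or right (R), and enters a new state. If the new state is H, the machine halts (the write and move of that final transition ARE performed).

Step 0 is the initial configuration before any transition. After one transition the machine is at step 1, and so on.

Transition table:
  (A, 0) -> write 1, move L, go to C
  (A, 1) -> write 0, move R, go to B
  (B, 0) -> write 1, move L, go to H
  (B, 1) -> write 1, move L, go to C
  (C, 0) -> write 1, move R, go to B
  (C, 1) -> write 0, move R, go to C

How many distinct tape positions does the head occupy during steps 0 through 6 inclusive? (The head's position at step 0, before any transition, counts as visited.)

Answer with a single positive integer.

Step 1: in state A at pos 1, read 0 -> (A,0)->write 1,move L,goto C. Now: state=C, head=0, tape[-1..3]=01110 (head:  ^)
Step 2: in state C at pos 0, read 1 -> (C,1)->write 0,move R,goto C. Now: state=C, head=1, tape[-1..3]=00110 (head:   ^)
Step 3: in state C at pos 1, read 1 -> (C,1)->write 0,move R,goto C. Now: state=C, head=2, tape[-1..3]=00010 (head:    ^)
Step 4: in state C at pos 2, read 1 -> (C,1)->write 0,move R,goto C. Now: state=C, head=3, tape[-1..4]=000000 (head:     ^)
Step 5: in state C at pos 3, read 0 -> (C,0)->write 1,move R,goto B. Now: state=B, head=4, tape[-1..5]=0000100 (head:      ^)
Step 6: in state B at pos 4, read 0 -> (B,0)->write 1,move L,goto H. Now: state=H, head=3, tape[-1..5]=0000110 (head:     ^)
Head positions at steps 0..6: starting at 1, distinct positions visited = {0, 1, 2, 3, 4} -> 5 position(s)

Answer: 5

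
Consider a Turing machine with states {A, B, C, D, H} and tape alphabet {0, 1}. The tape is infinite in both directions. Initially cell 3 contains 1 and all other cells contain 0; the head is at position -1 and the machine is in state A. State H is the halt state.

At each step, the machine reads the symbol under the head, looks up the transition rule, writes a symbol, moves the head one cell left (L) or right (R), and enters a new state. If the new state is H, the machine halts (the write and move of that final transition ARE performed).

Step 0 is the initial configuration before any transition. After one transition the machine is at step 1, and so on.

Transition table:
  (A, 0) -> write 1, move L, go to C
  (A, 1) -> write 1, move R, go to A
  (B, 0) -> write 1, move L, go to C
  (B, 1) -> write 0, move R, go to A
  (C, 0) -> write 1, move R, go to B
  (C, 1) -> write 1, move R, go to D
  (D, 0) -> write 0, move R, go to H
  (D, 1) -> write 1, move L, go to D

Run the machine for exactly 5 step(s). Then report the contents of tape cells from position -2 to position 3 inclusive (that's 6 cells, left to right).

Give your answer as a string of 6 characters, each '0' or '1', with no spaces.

Answer: 111001

Derivation:
Step 1: in state A at pos -1, read 0 -> (A,0)->write 1,move L,goto C. Now: state=C, head=-2, tape[-3..4]=00100010 (head:  ^)
Step 2: in state C at pos -2, read 0 -> (C,0)->write 1,move R,goto B. Now: state=B, head=-1, tape[-3..4]=01100010 (head:   ^)
Step 3: in state B at pos -1, read 1 -> (B,1)->write 0,move R,goto A. Now: state=A, head=0, tape[-3..4]=01000010 (head:    ^)
Step 4: in state A at pos 0, read 0 -> (A,0)->write 1,move L,goto C. Now: state=C, head=-1, tape[-3..4]=01010010 (head:   ^)
Step 5: in state C at pos -1, read 0 -> (C,0)->write 1,move R,goto B. Now: state=B, head=0, tape[-3..4]=01110010 (head:    ^)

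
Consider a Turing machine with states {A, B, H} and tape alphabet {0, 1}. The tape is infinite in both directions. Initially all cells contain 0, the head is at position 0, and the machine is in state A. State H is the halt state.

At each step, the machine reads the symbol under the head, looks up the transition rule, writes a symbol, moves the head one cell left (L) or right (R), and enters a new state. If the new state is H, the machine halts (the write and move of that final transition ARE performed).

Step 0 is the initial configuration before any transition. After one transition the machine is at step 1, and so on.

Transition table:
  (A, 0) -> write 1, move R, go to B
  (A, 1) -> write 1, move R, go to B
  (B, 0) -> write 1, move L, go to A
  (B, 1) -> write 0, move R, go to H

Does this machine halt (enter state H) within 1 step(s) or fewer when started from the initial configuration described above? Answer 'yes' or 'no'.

Answer: no

Derivation:
Step 1: in state A at pos 0, read 0 -> (A,0)->write 1,move R,goto B. Now: state=B, head=1, tape[-1..2]=0100 (head:   ^)
After 1 step(s): state = B (not H) -> not halted within 1 -> no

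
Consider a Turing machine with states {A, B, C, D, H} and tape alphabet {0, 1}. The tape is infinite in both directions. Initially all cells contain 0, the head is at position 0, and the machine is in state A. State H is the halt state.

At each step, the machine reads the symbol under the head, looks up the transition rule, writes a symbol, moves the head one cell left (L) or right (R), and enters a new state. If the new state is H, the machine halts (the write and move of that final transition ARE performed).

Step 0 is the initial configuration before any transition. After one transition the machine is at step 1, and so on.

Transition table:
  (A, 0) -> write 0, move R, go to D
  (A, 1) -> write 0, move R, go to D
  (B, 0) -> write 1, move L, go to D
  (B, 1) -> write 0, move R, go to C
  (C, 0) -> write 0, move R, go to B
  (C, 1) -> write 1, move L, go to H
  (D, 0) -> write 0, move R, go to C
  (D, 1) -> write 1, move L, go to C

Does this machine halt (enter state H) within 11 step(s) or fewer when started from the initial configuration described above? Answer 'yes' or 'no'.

Step 1: in state A at pos 0, read 0 -> (A,0)->write 0,move R,goto D. Now: state=D, head=1, tape[-1..2]=0000 (head:   ^)
Step 2: in state D at pos 1, read 0 -> (D,0)->write 0,move R,goto C. Now: state=C, head=2, tape[-1..3]=00000 (head:    ^)
Step 3: in state C at pos 2, read 0 -> (C,0)->write 0,move R,goto B. Now: state=B, head=3, tape[-1..4]=000000 (head:     ^)
Step 4: in state B at pos 3, read 0 -> (B,0)->write 1,move L,goto D. Now: state=D, head=2, tape[-1..4]=000010 (head:    ^)
Step 5: in state D at pos 2, read 0 -> (D,0)->write 0,move R,goto C. Now: state=C, head=3, tape[-1..4]=000010 (head:     ^)
Step 6: in state C at pos 3, read 1 -> (C,1)->write 1,move L,goto H. Now: state=H, head=2, tape[-1..4]=000010 (head:    ^)
State H reached at step 6; 6 <= 11 -> yes

Answer: yes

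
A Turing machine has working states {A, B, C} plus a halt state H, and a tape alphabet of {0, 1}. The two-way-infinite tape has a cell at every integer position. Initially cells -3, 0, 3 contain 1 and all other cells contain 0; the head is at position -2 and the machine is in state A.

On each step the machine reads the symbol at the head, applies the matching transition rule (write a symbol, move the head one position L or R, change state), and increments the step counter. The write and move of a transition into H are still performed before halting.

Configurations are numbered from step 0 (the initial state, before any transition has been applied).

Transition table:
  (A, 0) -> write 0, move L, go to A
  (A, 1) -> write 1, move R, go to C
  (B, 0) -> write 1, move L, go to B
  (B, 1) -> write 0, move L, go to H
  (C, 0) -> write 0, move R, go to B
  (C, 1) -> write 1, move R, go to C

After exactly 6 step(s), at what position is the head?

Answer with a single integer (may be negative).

Step 1: in state A at pos -2, read 0 -> (A,0)->write 0,move L,goto A. Now: state=A, head=-3, tape[-4..4]=010010010 (head:  ^)
Step 2: in state A at pos -3, read 1 -> (A,1)->write 1,move R,goto C. Now: state=C, head=-2, tape[-4..4]=010010010 (head:   ^)
Step 3: in state C at pos -2, read 0 -> (C,0)->write 0,move R,goto B. Now: state=B, head=-1, tape[-4..4]=010010010 (head:    ^)
Step 4: in state B at pos -1, read 0 -> (B,0)->write 1,move L,goto B. Now: state=B, head=-2, tape[-4..4]=010110010 (head:   ^)
Step 5: in state B at pos -2, read 0 -> (B,0)->write 1,move L,goto B. Now: state=B, head=-3, tape[-4..4]=011110010 (head:  ^)
Step 6: in state B at pos -3, read 1 -> (B,1)->write 0,move L,goto H. Now: state=H, head=-4, tape[-5..4]=0001110010 (head:  ^)

Answer: -4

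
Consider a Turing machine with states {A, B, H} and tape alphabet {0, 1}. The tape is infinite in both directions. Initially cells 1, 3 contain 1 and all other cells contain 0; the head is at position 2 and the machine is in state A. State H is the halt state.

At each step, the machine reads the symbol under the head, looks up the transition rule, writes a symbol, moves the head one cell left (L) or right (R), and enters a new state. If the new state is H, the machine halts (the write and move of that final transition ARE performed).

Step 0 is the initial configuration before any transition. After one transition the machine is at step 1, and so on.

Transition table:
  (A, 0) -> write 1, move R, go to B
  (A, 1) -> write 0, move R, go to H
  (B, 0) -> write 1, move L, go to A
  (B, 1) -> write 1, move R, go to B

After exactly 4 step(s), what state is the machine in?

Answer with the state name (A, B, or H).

Answer: H

Derivation:
Step 1: in state A at pos 2, read 0 -> (A,0)->write 1,move R,goto B. Now: state=B, head=3, tape[0..4]=01110 (head:    ^)
Step 2: in state B at pos 3, read 1 -> (B,1)->write 1,move R,goto B. Now: state=B, head=4, tape[0..5]=011100 (head:     ^)
Step 3: in state B at pos 4, read 0 -> (B,0)->write 1,move L,goto A. Now: state=A, head=3, tape[0..5]=011110 (head:    ^)
Step 4: in state A at pos 3, read 1 -> (A,1)->write 0,move R,goto H. Now: state=H, head=4, tape[0..5]=011010 (head:     ^)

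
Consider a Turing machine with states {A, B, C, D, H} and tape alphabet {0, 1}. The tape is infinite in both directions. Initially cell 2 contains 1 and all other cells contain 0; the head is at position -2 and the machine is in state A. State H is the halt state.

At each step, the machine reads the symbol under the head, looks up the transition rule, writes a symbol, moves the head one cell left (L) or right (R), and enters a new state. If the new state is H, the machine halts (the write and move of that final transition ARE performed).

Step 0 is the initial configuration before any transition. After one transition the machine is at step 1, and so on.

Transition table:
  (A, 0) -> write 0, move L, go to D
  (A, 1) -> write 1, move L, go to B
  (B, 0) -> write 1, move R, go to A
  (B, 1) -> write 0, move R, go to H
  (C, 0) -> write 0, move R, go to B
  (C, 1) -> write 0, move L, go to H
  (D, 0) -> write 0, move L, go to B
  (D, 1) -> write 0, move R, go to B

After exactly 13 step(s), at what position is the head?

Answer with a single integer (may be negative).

Step 1: in state A at pos -2, read 0 -> (A,0)->write 0,move L,goto D. Now: state=D, head=-3, tape[-4..3]=00000010 (head:  ^)
Step 2: in state D at pos -3, read 0 -> (D,0)->write 0,move L,goto B. Now: state=B, head=-4, tape[-5..3]=000000010 (head:  ^)
Step 3: in state B at pos -4, read 0 -> (B,0)->write 1,move R,goto A. Now: state=A, head=-3, tape[-5..3]=010000010 (head:   ^)
Step 4: in state A at pos -3, read 0 -> (A,0)->write 0,move L,goto D. Now: state=D, head=-4, tape[-5..3]=010000010 (head:  ^)
Step 5: in state D at pos -4, read 1 -> (D,1)->write 0,move R,goto B. Now: state=B, head=-3, tape[-5..3]=000000010 (head:   ^)
Step 6: in state B at pos -3, read 0 -> (B,0)->write 1,move R,goto A. Now: state=A, head=-2, tape[-5..3]=001000010 (head:    ^)
Step 7: in state A at pos -2, read 0 -> (A,0)->write 0,move L,goto D. Now: state=D, head=-3, tape[-5..3]=001000010 (head:   ^)
Step 8: in state D at pos -3, read 1 -> (D,1)->write 0,move R,goto B. Now: state=B, head=-2, tape[-5..3]=000000010 (head:    ^)
Step 9: in state B at pos -2, read 0 -> (B,0)->write 1,move R,goto A. Now: state=A, head=-1, tape[-5..3]=000100010 (head:     ^)
Step 10: in state A at pos -1, read 0 -> (A,0)->write 0,move L,goto D. Now: state=D, head=-2, tape[-5..3]=000100010 (head:    ^)
Step 11: in state D at pos -2, read 1 -> (D,1)->write 0,move R,goto B. Now: state=B, head=-1, tape[-5..3]=000000010 (head:     ^)
Step 12: in state B at pos -1, read 0 -> (B,0)->write 1,move R,goto A. Now: state=A, head=0, tape[-5..3]=000010010 (head:      ^)
Step 13: in state A at pos 0, read 0 -> (A,0)->write 0,move L,goto D. Now: state=D, head=-1, tape[-5..3]=000010010 (head:     ^)

Answer: -1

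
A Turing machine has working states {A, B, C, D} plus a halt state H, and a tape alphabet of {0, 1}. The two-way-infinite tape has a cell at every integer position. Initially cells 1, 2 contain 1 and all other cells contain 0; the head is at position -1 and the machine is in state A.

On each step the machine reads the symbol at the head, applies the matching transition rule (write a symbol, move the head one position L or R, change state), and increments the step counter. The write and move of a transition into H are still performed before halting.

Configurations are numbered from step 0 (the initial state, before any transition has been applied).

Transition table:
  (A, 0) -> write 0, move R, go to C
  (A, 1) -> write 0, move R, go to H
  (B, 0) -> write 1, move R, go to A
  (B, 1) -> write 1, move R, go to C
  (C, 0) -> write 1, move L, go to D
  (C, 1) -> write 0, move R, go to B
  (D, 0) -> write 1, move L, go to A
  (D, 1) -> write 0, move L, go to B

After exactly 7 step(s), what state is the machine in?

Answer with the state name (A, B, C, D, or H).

Step 1: in state A at pos -1, read 0 -> (A,0)->write 0,move R,goto C. Now: state=C, head=0, tape[-2..3]=000110 (head:   ^)
Step 2: in state C at pos 0, read 0 -> (C,0)->write 1,move L,goto D. Now: state=D, head=-1, tape[-2..3]=001110 (head:  ^)
Step 3: in state D at pos -1, read 0 -> (D,0)->write 1,move L,goto A. Now: state=A, head=-2, tape[-3..3]=0011110 (head:  ^)
Step 4: in state A at pos -2, read 0 -> (A,0)->write 0,move R,goto C. Now: state=C, head=-1, tape[-3..3]=0011110 (head:   ^)
Step 5: in state C at pos -1, read 1 -> (C,1)->write 0,move R,goto B. Now: state=B, head=0, tape[-3..3]=0001110 (head:    ^)
Step 6: in state B at pos 0, read 1 -> (B,1)->write 1,move R,goto C. Now: state=C, head=1, tape[-3..3]=0001110 (head:     ^)
Step 7: in state C at pos 1, read 1 -> (C,1)->write 0,move R,goto B. Now: state=B, head=2, tape[-3..3]=0001010 (head:      ^)

Answer: B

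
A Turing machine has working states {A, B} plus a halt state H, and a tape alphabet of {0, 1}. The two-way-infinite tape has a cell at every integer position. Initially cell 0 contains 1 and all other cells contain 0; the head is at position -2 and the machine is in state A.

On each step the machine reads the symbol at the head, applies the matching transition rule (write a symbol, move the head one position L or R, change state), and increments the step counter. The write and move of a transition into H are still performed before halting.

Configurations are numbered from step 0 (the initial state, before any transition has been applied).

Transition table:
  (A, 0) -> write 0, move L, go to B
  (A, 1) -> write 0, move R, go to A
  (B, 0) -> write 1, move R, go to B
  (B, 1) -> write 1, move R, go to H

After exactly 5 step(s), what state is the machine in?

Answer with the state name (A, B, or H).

Step 1: in state A at pos -2, read 0 -> (A,0)->write 0,move L,goto B. Now: state=B, head=-3, tape[-4..1]=000010 (head:  ^)
Step 2: in state B at pos -3, read 0 -> (B,0)->write 1,move R,goto B. Now: state=B, head=-2, tape[-4..1]=010010 (head:   ^)
Step 3: in state B at pos -2, read 0 -> (B,0)->write 1,move R,goto B. Now: state=B, head=-1, tape[-4..1]=011010 (head:    ^)
Step 4: in state B at pos -1, read 0 -> (B,0)->write 1,move R,goto B. Now: state=B, head=0, tape[-4..1]=011110 (head:     ^)
Step 5: in state B at pos 0, read 1 -> (B,1)->write 1,move R,goto H. Now: state=H, head=1, tape[-4..2]=0111100 (head:      ^)

Answer: H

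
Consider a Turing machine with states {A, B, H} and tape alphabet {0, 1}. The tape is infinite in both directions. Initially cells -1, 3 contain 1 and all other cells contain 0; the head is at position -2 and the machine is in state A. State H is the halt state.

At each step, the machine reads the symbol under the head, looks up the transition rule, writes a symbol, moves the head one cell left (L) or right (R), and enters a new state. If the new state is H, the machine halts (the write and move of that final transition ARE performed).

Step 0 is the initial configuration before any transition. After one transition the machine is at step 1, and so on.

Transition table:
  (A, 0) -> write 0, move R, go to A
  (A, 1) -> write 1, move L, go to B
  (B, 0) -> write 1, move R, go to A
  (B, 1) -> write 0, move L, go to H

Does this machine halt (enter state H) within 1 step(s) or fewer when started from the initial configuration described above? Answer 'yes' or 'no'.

Answer: no

Derivation:
Step 1: in state A at pos -2, read 0 -> (A,0)->write 0,move R,goto A. Now: state=A, head=-1, tape[-3..4]=00100010 (head:   ^)
After 1 step(s): state = A (not H) -> not halted within 1 -> no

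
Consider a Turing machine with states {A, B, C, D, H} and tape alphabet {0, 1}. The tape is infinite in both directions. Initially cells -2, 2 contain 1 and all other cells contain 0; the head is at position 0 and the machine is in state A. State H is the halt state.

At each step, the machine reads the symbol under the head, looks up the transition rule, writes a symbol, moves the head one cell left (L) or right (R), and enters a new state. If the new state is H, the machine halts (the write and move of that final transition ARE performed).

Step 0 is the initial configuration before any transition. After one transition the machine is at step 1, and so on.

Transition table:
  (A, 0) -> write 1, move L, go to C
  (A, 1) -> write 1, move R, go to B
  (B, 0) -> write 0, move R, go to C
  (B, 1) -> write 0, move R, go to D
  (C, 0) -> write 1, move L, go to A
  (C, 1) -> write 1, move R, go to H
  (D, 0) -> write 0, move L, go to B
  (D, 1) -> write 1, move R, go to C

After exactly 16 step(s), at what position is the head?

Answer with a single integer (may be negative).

Answer: 2

Derivation:
Step 1: in state A at pos 0, read 0 -> (A,0)->write 1,move L,goto C. Now: state=C, head=-1, tape[-3..3]=0101010 (head:   ^)
Step 2: in state C at pos -1, read 0 -> (C,0)->write 1,move L,goto A. Now: state=A, head=-2, tape[-3..3]=0111010 (head:  ^)
Step 3: in state A at pos -2, read 1 -> (A,1)->write 1,move R,goto B. Now: state=B, head=-1, tape[-3..3]=0111010 (head:   ^)
Step 4: in state B at pos -1, read 1 -> (B,1)->write 0,move R,goto D. Now: state=D, head=0, tape[-3..3]=0101010 (head:    ^)
Step 5: in state D at pos 0, read 1 -> (D,1)->write 1,move R,goto C. Now: state=C, head=1, tape[-3..3]=0101010 (head:     ^)
Step 6: in state C at pos 1, read 0 -> (C,0)->write 1,move L,goto A. Now: state=A, head=0, tape[-3..3]=0101110 (head:    ^)
Step 7: in state A at pos 0, read 1 -> (A,1)->write 1,move R,goto B. Now: state=B, head=1, tape[-3..3]=0101110 (head:     ^)
Step 8: in state B at pos 1, read 1 -> (B,1)->write 0,move R,goto D. Now: state=D, head=2, tape[-3..3]=0101010 (head:      ^)
Step 9: in state D at pos 2, read 1 -> (D,1)->write 1,move R,goto C. Now: state=C, head=3, tape[-3..4]=01010100 (head:       ^)
Step 10: in state C at pos 3, read 0 -> (C,0)->write 1,move L,goto A. Now: state=A, head=2, tape[-3..4]=01010110 (head:      ^)
Step 11: in state A at pos 2, read 1 -> (A,1)->write 1,move R,goto B. Now: state=B, head=3, tape[-3..4]=01010110 (head:       ^)
Step 12: in state B at pos 3, read 1 -> (B,1)->write 0,move R,goto D. Now: state=D, head=4, tape[-3..5]=010101000 (head:        ^)
Step 13: in state D at pos 4, read 0 -> (D,0)->write 0,move L,goto B. Now: state=B, head=3, tape[-3..5]=010101000 (head:       ^)
Step 14: in state B at pos 3, read 0 -> (B,0)->write 0,move R,goto C. Now: state=C, head=4, tape[-3..5]=010101000 (head:        ^)
Step 15: in state C at pos 4, read 0 -> (C,0)->write 1,move L,goto A. Now: state=A, head=3, tape[-3..5]=010101010 (head:       ^)
Step 16: in state A at pos 3, read 0 -> (A,0)->write 1,move L,goto C. Now: state=C, head=2, tape[-3..5]=010101110 (head:      ^)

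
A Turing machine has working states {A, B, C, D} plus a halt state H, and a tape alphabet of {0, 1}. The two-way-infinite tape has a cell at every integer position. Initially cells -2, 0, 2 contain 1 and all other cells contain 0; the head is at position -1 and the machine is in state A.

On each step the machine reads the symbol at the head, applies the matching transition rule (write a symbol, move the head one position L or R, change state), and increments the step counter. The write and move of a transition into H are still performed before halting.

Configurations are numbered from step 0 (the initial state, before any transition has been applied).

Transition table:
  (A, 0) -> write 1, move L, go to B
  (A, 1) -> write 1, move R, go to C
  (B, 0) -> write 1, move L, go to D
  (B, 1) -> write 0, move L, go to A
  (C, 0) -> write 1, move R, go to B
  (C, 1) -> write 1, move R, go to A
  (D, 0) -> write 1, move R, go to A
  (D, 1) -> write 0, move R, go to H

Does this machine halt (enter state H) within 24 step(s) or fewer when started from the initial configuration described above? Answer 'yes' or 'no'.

Step 1: in state A at pos -1, read 0 -> (A,0)->write 1,move L,goto B. Now: state=B, head=-2, tape[-3..3]=0111010 (head:  ^)
Step 2: in state B at pos -2, read 1 -> (B,1)->write 0,move L,goto A. Now: state=A, head=-3, tape[-4..3]=00011010 (head:  ^)
Step 3: in state A at pos -3, read 0 -> (A,0)->write 1,move L,goto B. Now: state=B, head=-4, tape[-5..3]=001011010 (head:  ^)
Step 4: in state B at pos -4, read 0 -> (B,0)->write 1,move L,goto D. Now: state=D, head=-5, tape[-6..3]=0011011010 (head:  ^)
Step 5: in state D at pos -5, read 0 -> (D,0)->write 1,move R,goto A. Now: state=A, head=-4, tape[-6..3]=0111011010 (head:   ^)
Step 6: in state A at pos -4, read 1 -> (A,1)->write 1,move R,goto C. Now: state=C, head=-3, tape[-6..3]=0111011010 (head:    ^)
Step 7: in state C at pos -3, read 1 -> (C,1)->write 1,move R,goto A. Now: state=A, head=-2, tape[-6..3]=0111011010 (head:     ^)
Step 8: in state A at pos -2, read 0 -> (A,0)->write 1,move L,goto B. Now: state=B, head=-3, tape[-6..3]=0111111010 (head:    ^)
Step 9: in state B at pos -3, read 1 -> (B,1)->write 0,move L,goto A. Now: state=A, head=-4, tape[-6..3]=0110111010 (head:   ^)
Step 10: in state A at pos -4, read 1 -> (A,1)->write 1,move R,goto C. Now: state=C, head=-3, tape[-6..3]=0110111010 (head:    ^)
Step 11: in state C at pos -3, read 0 -> (C,0)->write 1,move R,goto B. Now: state=B, head=-2, tape[-6..3]=0111111010 (head:     ^)
Step 12: in state B at pos -2, read 1 -> (B,1)->write 0,move L,goto A. Now: state=A, head=-3, tape[-6..3]=0111011010 (head:    ^)
Step 13: in state A at pos -3, read 1 -> (A,1)->write 1,move R,goto C. Now: state=C, head=-2, tape[-6..3]=0111011010 (head:     ^)
Step 14: in state C at pos -2, read 0 -> (C,0)->write 1,move R,goto B. Now: state=B, head=-1, tape[-6..3]=0111111010 (head:      ^)
Step 15: in state B at pos -1, read 1 -> (B,1)->write 0,move L,goto A. Now: state=A, head=-2, tape[-6..3]=0111101010 (head:     ^)
Step 16: in state A at pos -2, read 1 -> (A,1)->write 1,move R,goto C. Now: state=C, head=-1, tape[-6..3]=0111101010 (head:      ^)
Step 17: in state C at pos -1, read 0 -> (C,0)->write 1,move R,goto B. Now: state=B, head=0, tape[-6..3]=0111111010 (head:       ^)
Step 18: in state B at pos 0, read 1 -> (B,1)->write 0,move L,goto A. Now: state=A, head=-1, tape[-6..3]=0111110010 (head:      ^)
Step 19: in state A at pos -1, read 1 -> (A,1)->write 1,move R,goto C. Now: state=C, head=0, tape[-6..3]=0111110010 (head:       ^)
Step 20: in state C at pos 0, read 0 -> (C,0)->write 1,move R,goto B. Now: state=B, head=1, tape[-6..3]=0111111010 (head:        ^)
Step 21: in state B at pos 1, read 0 -> (B,0)->write 1,move L,goto D. Now: state=D, head=0, tape[-6..3]=0111111110 (head:       ^)
Step 22: in state D at pos 0, read 1 -> (D,1)->write 0,move R,goto H. Now: state=H, head=1, tape[-6..3]=0111110110 (head:        ^)
State H reached at step 22; 22 <= 24 -> yes

Answer: yes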